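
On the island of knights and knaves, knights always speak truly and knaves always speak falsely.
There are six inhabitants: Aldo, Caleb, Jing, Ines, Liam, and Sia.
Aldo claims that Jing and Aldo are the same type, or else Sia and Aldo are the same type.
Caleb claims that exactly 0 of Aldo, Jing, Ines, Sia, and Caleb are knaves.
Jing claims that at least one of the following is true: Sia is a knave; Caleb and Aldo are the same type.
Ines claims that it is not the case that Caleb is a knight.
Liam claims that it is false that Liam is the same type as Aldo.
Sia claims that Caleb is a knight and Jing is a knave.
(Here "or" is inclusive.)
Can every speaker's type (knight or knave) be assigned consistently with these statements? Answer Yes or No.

Checking all 64 assignments, each has at least one speaker whose statement's truth value contradicts their type.

No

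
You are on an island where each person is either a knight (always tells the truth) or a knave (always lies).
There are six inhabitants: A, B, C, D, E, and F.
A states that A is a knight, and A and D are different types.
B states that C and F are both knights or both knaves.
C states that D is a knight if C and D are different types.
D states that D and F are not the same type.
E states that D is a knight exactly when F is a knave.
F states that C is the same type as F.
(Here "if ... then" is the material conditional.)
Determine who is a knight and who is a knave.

A is a knave, B is a knave, C is a knight, D is a knight, E is a knight, and F is a knave.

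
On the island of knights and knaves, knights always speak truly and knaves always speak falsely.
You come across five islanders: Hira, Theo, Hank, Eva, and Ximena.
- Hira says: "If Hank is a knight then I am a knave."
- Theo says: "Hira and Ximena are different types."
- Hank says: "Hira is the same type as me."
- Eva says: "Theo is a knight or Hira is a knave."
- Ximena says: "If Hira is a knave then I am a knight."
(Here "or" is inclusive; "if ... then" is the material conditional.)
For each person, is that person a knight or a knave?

Hira is a knight, Theo is a knave, Hank is a knave, Eva is a knave, and Ximena is a knight.

Suppose Hira is a knave. Then Hira's statement "if Hank is a knight then I am a knave" would have to be false. Checking the 16 ways to assign the others, none is consistent with every speaker.
(For instance, with Theo=knave, Hank=knave, Eva=knave, Ximena=knight, Hira's claim "if Hank is a knight then I am a knave" comes out true where it would need to be false.)
So Hira must be a knight, making "if Hank is a knight then I am a knave" true. Taking Hira=knight, Theo=knave, Hank=knave, Eva=knave, Ximena=knight, each remaining statement checks out:
  Theo (knave): "Hira and Ximena are different types" — false. ✓
  Hank (knave): "Hira is the same type as me" — false. ✓
  Eva (knave): "Theo is a knight or Hira is a knave" — false. ✓
  Ximena (knight): "if Hira is a knave then I am a knight" — true. ✓
This is the unique consistent assignment.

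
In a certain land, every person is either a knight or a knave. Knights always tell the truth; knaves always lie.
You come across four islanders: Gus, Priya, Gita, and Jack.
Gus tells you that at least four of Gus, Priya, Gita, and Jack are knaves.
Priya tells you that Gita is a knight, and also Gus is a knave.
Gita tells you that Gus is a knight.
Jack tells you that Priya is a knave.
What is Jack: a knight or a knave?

Jack is a knight.

Consistent assignments: {Gus=knave, Priya=knave, Gita=knave, Jack=knight}
In every consistent assignment, Jack is a knight.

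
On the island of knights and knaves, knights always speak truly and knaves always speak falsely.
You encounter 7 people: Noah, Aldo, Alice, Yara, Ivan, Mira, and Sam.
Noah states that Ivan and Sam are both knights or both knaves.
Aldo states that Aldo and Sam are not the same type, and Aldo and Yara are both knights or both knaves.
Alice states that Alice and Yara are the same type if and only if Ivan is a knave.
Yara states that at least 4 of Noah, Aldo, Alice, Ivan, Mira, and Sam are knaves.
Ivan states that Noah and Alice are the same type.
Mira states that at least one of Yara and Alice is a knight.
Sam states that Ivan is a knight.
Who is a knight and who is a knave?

Noah is a knight, Aldo is a knave, Alice is a knave, Yara is a knight, Ivan is a knave, Mira is a knight, and Sam is a knave.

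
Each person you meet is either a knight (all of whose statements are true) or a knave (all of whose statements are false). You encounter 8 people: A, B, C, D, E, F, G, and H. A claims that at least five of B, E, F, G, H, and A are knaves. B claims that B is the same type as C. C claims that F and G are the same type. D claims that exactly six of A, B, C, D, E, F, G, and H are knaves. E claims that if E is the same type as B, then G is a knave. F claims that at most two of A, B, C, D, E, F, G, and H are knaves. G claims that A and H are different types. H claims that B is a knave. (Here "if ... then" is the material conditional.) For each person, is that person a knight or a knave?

Knights: B, C, and E. Knaves: A, D, F, G, and H.

A (knave): "at least five of B, E, F, G, H, and A are knaves" — False. ✓
As a knight, B's statement "B is the same type as C" should be true; it is.
C is a knight; "F and G are the same type" is true, as required.
D (knave): "exactly six of A, B, C, D, E, F, G, and H are knaves" — False. ✓
E is a knight, so "if E is the same type as B, then G is a knave" must be true — and it is.
As a knave, F's statement "at most two of A, B, C, D, E, F, G, and H are knaves" should be False; it is.
As a knave, G's statement "A and H are different types" should be False; it is.
As a knave, H's statement "B is a knave" should be False; it is.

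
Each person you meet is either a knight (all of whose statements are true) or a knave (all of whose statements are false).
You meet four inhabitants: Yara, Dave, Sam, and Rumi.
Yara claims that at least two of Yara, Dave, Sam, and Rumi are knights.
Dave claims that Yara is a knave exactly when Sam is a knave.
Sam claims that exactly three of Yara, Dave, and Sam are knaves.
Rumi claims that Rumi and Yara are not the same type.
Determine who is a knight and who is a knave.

Since Yara is a knave, "at least two of Yara, Dave, Sam, and Rumi are knights" needs to be False, which holds.
Dave is a knight, so "Yara is a knave exactly when Sam is a knave" must be True — and it is.
Sam is a knave, so "exactly three of Yara, Dave, and Sam are knaves" must be False — and it is.
Rumi is a knave, so "Rumi and Yara are not the same type" must be False — and it is.

Yara is a knave, Dave is a knight, Sam is a knave, and Rumi is a knave.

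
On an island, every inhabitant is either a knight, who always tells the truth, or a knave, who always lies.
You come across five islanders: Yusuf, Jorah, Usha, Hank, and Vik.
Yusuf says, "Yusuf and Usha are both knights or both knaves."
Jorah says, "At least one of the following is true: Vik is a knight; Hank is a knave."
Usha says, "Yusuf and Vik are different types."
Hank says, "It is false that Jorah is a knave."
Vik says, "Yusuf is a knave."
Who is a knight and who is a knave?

Yusuf is a knave, Jorah is a knight, Usha is a knight, Hank is a knight, and Vik is a knight.

Suppose Yusuf is a knight. Then Yusuf's statement "Yusuf and Usha are both knights or both knaves" would have to be true. Checking the 16 ways to assign the others, none is consistent with every speaker.
(For instance, with Jorah=knight, Usha=knight, Hank=knight, Vik=knight, Usha's claim "Yusuf and Vik are different types" comes out false where it would need to be true.)
So Yusuf must be a knave, making "Yusuf and Usha are both knights or both knaves" false. Taking Yusuf=knave, Jorah=knight, Usha=knight, Hank=knight, Vik=knight, each remaining statement checks out:
  Jorah (knight): "at least one of the following is true: Vik is a knight; Hank is a knave" — true. ✓
  Usha (knight): "Yusuf and Vik are different types" — true. ✓
  Hank (knight): "it is false that Jorah is a knave" — true. ✓
  Vik (knight): "Yusuf is a knave" — true. ✓
This is the unique consistent assignment.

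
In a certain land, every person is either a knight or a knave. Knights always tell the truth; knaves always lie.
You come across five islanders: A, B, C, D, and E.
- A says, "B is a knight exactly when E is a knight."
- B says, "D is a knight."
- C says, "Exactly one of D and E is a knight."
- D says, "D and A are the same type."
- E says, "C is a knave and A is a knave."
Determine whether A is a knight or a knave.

A is a knight.

Consistent assignments: {A=knight, B=knave, C=knave, D=knave, E=knave}
In every consistent assignment, A is a knight.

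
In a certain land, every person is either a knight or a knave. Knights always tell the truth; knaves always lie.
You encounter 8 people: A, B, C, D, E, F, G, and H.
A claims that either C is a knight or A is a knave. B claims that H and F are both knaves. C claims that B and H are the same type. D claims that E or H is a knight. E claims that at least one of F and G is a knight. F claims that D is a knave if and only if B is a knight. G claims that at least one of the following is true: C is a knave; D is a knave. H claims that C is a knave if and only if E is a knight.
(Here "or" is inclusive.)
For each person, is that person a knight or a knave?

A is a knight, B is a knave, C is a knight, D is a knight, E is a knight, F is a knight, G is a knave, and H is a knave.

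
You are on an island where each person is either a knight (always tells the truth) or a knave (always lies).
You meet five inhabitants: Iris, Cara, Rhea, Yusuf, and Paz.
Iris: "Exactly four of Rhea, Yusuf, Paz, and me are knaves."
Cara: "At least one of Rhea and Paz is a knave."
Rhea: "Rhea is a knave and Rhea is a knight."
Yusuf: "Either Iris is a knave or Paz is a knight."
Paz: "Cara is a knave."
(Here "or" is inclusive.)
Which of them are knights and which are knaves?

Iris is a knave, Cara is a knight, Rhea is a knave, Yusuf is a knight, and Paz is a knave.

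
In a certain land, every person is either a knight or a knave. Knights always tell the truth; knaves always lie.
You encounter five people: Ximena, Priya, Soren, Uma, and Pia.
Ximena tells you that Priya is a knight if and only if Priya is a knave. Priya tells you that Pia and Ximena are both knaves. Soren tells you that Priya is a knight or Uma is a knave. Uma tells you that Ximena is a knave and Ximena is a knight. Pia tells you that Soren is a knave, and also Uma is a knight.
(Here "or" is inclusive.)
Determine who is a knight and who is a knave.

Ximena is a knave, and the claim "Priya is a knight if and only if Priya is a knave" is indeed false.
Priya is a knight; "Pia and Ximena are both knaves" is true, as required.
Soren (knight): "Priya is a knight or Uma is a knave" — true. ✓
Uma is a knave, so "Ximena is a knave and Ximena is a knight" must be false — and it is.
Pia is a knave; "Soren is a knave, and also Uma is a knight" is false, as required.

Ximena is a knave, Priya is a knight, Soren is a knight, Uma is a knave, and Pia is a knave.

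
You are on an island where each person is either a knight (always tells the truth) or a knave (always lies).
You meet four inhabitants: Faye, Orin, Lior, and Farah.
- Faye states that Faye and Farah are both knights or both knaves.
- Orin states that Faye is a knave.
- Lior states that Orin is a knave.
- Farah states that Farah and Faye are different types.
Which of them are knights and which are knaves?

Faye is a knave, Orin is a knight, Lior is a knave, and Farah is a knight.

Suppose Faye is a knight. Then Faye's statement "Faye and Farah are both knights or both knaves" would have to be true. Checking the 8 ways to assign the others, none is consistent with every speaker.
(For instance, with Orin=knight, Lior=knave, Farah=knight, Orin's claim "Faye is a knave" comes out false where it would need to be true.)
So Faye must be a knave, making "Faye and Farah are both knights or both knaves" false. Taking Faye=knave, Orin=knight, Lior=knave, Farah=knight, each remaining statement checks out:
  Orin (knight): "Faye is a knave" — true. ✓
  Lior (knave): "Orin is a knave" — false. ✓
  Farah (knight): "Farah and Faye are different types" — true. ✓
This is the unique consistent assignment.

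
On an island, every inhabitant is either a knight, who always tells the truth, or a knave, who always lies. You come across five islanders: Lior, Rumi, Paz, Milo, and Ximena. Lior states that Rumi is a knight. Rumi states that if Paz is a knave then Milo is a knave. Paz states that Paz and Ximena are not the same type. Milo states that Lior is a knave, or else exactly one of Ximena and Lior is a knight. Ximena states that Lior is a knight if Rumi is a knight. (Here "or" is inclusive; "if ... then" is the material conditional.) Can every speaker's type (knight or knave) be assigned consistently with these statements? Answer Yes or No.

Checking all 32 assignments, each has at least one speaker whose statement's truth value contradicts their type.

No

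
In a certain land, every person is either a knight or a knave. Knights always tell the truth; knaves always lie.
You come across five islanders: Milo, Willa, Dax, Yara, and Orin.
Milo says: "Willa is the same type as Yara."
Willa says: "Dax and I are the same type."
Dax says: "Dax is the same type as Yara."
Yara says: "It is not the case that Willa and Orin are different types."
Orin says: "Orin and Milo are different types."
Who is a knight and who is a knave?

Knights: Dax and Yara. Knaves: Milo, Willa, and Orin.

Since Milo is a knave, "Willa is the same type as Yara" needs to be False, which holds.
Willa is a knave, and the claim "Dax and I are the same type" is indeed False.
Since Dax is a knight, "Dax is the same type as Yara" needs to be True, which holds.
Since Yara is a knight, "it is not the case that Willa and Orin are different types" needs to be True, which holds.
As a knave, Orin's statement "Orin and Milo are different types" should be False; it is.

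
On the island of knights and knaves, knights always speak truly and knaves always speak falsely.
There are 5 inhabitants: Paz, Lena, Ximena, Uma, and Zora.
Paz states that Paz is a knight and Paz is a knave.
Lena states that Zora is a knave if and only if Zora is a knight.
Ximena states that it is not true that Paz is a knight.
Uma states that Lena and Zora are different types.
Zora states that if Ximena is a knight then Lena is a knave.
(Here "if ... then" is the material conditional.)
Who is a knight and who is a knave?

Paz is a knave, Lena is a knave, Ximena is a knight, Uma is a knight, and Zora is a knight.

As a knave, Paz's statement "Paz is a knight and Paz is a knave" should be false; it is.
As a knave, Lena's statement "Zora is a knave if and only if Zora is a knight" should be false; it is.
Ximena is a knight, and the claim "it is not true that Paz is a knight" is indeed true.
Uma is a knight; "Lena and Zora are different types" is true, as required.
Since Zora is a knight, "if Ximena is a knight then Lena is a knave" needs to be true, which holds.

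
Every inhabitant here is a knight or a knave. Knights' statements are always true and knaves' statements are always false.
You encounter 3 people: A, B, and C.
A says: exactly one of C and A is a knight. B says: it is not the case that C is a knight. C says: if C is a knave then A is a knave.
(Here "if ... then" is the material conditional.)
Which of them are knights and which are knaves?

Suppose A is a knave. Then A's statement "exactly one of C and A is a knight" would have to be false. Checking the 4 ways to assign the others, none is consistent with every speaker.
(For instance, with B=knight, C=knave, C's claim "if C is a knave then A is a knave" comes out true where it would need to be false.)
So A must be a knight, making "exactly one of C and A is a knight" true. Taking A=knight, B=knight, C=knave, each remaining statement checks out:
  B (knight): "it is not the case that C is a knight" — true. ✓
  C (knave): "if C is a knave then A is a knave" — false. ✓
This is the unique consistent assignment.

Knights: A and B. Knaves: C.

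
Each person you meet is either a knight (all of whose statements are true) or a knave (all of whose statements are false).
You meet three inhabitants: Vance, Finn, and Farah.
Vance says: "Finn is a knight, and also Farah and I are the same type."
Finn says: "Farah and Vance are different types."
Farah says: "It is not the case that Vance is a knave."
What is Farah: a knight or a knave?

Farah is a knave.

Consistent assignments: {Vance=knave, Finn=knave, Farah=knave}
In every consistent assignment, Farah is a knave.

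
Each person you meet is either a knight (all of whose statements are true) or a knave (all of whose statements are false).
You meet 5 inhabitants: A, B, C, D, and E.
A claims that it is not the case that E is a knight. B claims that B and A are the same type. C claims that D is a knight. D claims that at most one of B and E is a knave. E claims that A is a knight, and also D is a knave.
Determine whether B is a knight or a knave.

Consistent assignments: {A=knight, B=knight, C=knight, D=knight, E=knave}
In every consistent assignment, B is a knight.

B is a knight.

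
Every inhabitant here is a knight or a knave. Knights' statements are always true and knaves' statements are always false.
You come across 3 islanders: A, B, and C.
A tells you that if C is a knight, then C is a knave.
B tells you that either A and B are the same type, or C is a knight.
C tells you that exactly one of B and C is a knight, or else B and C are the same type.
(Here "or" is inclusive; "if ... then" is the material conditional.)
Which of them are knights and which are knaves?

Knights: B and C. Knaves: A.

Suppose A is a knight. Then A's statement "if C is a knight, then C is a knave" would have to be true. Checking the 4 ways to assign the others, none is consistent with every speaker.
(For instance, with B=knight, C=knight, A's claim "if C is a knight, then C is a knave" comes out false where it would need to be true.)
So A must be a knave, making "if C is a knight, then C is a knave" false. Taking A=knave, B=knight, C=knight, each remaining statement checks out:
  B (knight): "either A and B are the same type, or C is a knight" — true. ✓
  C (knight): "exactly one of B and C is a knight, or else B and C are the same type" — true. ✓
This is the unique consistent assignment.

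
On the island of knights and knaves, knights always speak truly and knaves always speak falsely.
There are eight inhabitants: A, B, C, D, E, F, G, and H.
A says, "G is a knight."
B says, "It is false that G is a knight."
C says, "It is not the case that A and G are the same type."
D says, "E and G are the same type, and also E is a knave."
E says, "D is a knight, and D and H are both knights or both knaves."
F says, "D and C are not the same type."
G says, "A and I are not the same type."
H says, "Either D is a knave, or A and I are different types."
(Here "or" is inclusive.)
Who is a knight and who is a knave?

A is a knave; "G is a knight" is False, as required.
B is a knight, so "it is false that G is a knight" must be true — and it is.
C is a knave; "it is not the case that A and G are the same type" is False, as required.
D is a knight, and the claim "E and G are the same type, and also E is a knave" is indeed true.
Since E is a knave, "D is a knight, and D and H are both knights or both knaves" needs to be False, which holds.
Since F is a knight, "D and C are not the same type" needs to be true, which holds.
G is a knave, and the claim "A and I are not the same type" is indeed False.
Since H is a knave, "either D is a knave, or A and I are different types" needs to be False, which holds.

A is a knave, B is a knight, C is a knave, D is a knight, E is a knave, F is a knight, G is a knave, and H is a knave.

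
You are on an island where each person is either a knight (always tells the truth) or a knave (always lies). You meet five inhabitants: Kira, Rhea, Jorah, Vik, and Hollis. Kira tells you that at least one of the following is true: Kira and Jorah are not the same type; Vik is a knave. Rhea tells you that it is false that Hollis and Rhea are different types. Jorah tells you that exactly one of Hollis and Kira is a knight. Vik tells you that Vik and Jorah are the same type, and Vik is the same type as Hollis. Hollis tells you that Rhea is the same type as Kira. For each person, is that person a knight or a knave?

Knights: Kira, Rhea, and Hollis. Knaves: Jorah and Vik.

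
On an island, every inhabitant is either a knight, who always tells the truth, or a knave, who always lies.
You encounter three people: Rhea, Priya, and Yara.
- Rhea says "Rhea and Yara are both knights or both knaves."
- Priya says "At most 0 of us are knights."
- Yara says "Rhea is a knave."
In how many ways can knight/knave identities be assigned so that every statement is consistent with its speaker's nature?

1

Consistent assignments:
  Rhea=knave, Priya=knave, Yara=knight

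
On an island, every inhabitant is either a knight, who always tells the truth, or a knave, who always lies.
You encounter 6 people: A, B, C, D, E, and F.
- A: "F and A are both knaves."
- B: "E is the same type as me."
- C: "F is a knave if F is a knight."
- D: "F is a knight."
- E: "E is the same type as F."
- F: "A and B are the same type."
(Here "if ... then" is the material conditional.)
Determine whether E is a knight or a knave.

E is a knight.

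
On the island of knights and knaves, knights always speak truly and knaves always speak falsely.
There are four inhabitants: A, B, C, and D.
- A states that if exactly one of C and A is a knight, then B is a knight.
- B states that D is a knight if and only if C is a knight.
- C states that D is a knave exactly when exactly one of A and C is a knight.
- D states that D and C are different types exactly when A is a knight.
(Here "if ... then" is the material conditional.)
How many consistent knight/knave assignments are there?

1

Consistent assignments:
  A=knave, B=knave, C=knight, D=knave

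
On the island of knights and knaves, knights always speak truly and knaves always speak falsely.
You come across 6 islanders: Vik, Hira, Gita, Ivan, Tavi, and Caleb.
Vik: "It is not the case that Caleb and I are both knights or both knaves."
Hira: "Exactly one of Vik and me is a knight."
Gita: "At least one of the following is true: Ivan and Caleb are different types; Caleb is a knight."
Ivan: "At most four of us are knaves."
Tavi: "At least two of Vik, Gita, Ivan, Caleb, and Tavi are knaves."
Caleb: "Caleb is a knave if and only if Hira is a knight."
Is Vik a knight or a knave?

Vik is a knave.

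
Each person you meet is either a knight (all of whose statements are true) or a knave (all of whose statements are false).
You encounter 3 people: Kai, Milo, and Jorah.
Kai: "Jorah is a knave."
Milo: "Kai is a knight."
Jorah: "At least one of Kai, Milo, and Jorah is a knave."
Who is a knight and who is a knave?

Kai is a knave, so "Jorah is a knave" must be False — and it is.
Since Milo is a knave, "Kai is a knight" needs to be False, which holds.
Since Jorah is a knight, "at least one of Kai, Milo, and Jorah is a knave" needs to be True, which holds.

Knights: Jorah. Knaves: Kai and Milo.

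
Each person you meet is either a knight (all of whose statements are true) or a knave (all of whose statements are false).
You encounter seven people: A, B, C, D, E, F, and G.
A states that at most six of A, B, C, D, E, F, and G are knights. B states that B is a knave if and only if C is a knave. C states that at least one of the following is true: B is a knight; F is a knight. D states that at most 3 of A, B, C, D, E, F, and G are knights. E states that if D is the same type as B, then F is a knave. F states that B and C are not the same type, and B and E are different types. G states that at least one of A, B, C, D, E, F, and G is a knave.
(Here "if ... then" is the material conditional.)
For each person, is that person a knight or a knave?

A is a knight, B is a knight, C is a knight, D is a knave, E is a knight, F is a knave, and G is a knight.

Since A is a knight, "at most six of A, B, C, D, E, F, and G are knights" needs to be True, which holds.
As a knight, B's statement "B is a knave if and only if C is a knave" should be True; it is.
C (knight): "at least one of the following is true: B is a knight; F is a knight" — True. ✓
D is a knave; "at most 3 of A, B, C, D, E, F, and G are knights" is false, as required.
E is a knight, and the claim "if D is the same type as B, then F is a knave" is indeed True.
F is a knave; "B and C are not the same type, and B and E are different types" is false, as required.
As a knight, G's statement "at least one of A, B, C, D, E, F, and G is a knave" should be True; it is.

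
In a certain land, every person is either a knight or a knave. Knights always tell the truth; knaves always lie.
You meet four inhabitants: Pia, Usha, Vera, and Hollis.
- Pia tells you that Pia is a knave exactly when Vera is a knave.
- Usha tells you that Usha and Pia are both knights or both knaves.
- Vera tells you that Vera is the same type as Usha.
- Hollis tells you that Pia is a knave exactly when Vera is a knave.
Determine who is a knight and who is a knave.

Pia is a knight; "Pia is a knave exactly when Vera is a knave" is true, as required.
Usha (knight): "Usha and Pia are both knights or both knaves" — true. ✓
Vera is a knight, so "Vera is the same type as Usha" must be true — and it is.
Hollis (knight): "Pia is a knave exactly when Vera is a knave" — true. ✓

Pia is a knight, Usha is a knight, Vera is a knight, and Hollis is a knight.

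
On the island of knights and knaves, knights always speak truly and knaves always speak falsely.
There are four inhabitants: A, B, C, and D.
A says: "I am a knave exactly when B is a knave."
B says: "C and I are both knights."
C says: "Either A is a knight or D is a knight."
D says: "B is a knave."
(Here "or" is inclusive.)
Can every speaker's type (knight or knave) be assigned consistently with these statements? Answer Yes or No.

Yes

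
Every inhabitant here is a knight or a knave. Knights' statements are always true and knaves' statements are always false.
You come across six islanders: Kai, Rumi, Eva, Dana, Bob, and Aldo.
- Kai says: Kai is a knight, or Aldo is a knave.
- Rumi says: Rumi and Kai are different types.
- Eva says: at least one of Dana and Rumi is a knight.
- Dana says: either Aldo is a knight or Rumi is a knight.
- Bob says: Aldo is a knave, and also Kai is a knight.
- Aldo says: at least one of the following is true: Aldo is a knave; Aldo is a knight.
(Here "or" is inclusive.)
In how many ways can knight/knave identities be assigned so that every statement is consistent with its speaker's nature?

2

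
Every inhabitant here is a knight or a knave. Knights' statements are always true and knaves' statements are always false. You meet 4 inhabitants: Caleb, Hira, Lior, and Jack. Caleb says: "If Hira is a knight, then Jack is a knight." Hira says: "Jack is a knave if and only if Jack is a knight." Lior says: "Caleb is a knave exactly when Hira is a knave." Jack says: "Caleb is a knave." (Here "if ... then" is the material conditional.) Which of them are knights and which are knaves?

Caleb is a knight, Hira is a knave, Lior is a knave, and Jack is a knave.

As a knight, Caleb's statement "if Hira is a knight, then Jack is a knight" should be True; it is.
Hira is a knave; "Jack is a knave if and only if Jack is a knight" is False, as required.
As a knave, Lior's statement "Caleb is a knave exactly when Hira is a knave" should be False; it is.
Jack is a knave, and the claim "Caleb is a knave" is indeed False.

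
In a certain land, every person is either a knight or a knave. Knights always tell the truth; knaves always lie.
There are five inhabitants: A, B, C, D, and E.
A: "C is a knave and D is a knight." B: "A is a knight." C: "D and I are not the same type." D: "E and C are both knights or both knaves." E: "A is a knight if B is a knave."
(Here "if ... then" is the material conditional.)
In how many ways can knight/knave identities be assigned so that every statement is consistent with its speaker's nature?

1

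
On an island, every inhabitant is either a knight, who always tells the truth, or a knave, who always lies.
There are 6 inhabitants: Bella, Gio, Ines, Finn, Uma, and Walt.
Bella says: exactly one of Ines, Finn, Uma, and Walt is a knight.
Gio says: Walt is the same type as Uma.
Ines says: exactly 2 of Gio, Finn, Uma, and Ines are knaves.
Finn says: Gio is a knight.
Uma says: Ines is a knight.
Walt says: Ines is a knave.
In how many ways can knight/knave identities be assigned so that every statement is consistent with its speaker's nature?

2

Consistent assignments:
  Bella=knight, Gio=knave, Ines=knave, Finn=knave, Uma=knave, Walt=knight
  Bella=knave, Gio=knave, Ines=knight, Finn=knave, Uma=knight, Walt=knave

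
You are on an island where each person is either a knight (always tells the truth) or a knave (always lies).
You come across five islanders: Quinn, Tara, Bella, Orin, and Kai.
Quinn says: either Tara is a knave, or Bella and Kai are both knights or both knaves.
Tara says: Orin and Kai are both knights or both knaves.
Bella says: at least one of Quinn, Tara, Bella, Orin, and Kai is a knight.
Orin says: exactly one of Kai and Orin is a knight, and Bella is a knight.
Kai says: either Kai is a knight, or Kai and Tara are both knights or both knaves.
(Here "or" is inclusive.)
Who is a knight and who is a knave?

Quinn is a knave, Tara is a knight, Bella is a knight, Orin is a knave, and Kai is a knave.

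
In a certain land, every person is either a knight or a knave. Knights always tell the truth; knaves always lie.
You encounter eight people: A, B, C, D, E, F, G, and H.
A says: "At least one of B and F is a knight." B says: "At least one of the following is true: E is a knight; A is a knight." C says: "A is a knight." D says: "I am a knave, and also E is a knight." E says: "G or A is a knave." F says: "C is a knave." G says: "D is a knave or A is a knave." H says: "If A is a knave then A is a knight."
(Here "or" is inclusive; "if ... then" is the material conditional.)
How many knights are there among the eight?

5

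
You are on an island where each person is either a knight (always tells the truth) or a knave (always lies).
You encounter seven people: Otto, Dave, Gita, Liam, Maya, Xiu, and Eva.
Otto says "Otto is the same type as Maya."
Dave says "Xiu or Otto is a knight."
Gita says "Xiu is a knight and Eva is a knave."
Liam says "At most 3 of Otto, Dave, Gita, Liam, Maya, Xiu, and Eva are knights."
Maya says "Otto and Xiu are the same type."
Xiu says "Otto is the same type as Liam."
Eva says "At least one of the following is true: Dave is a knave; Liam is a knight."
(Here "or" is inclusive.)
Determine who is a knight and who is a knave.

Otto is a knave, Dave is a knave, Gita is a knave, Liam is a knight, Maya is a knight, Xiu is a knave, and Eva is a knight.

Otto is a knave, and the claim "Otto is the same type as Maya" is indeed false.
Dave (knave): "Xiu or Otto is a knight" — false. ✓
Since Gita is a knave, "Xiu is a knight and Eva is a knave" needs to be false, which holds.
Since Liam is a knight, "at most 3 of Otto, Dave, Gita, Liam, Maya, Xiu, and Eva are knights" needs to be True, which holds.
As a knight, Maya's statement "Otto and Xiu are the same type" should be True; it is.
As a knave, Xiu's statement "Otto is the same type as Liam" should be false; it is.
Eva is a knight; "at least one of the following is true: Dave is a knave; Liam is a knight" is True, as required.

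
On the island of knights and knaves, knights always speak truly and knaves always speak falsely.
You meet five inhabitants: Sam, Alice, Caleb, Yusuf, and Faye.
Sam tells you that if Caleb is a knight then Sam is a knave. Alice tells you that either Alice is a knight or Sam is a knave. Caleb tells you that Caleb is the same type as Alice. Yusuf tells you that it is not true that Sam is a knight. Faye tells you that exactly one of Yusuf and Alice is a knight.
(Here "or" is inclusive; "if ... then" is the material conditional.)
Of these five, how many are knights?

3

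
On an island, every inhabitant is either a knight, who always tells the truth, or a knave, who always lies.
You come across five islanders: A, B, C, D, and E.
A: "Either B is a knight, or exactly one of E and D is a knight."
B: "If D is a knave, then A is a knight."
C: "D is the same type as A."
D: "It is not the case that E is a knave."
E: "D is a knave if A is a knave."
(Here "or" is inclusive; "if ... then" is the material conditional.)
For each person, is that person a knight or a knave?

A (knight): "either B is a knight, or exactly one of E and D is a knight" — true. ✓
B (knight): "if D is a knave, then A is a knight" — true. ✓
C is a knight, and the claim "D is the same type as A" is indeed true.
As a knight, D's statement "it is not the case that E is a knave" should be true; it is.
E (knight): "D is a knave if A is a knave" — true. ✓

Knights: A, B, C, D, and E. Knaves: none.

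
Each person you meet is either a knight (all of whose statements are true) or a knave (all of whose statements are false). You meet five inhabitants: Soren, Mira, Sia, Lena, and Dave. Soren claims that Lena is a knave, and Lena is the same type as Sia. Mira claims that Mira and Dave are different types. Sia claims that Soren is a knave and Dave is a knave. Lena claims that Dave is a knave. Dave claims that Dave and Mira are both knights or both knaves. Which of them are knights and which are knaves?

Soren is a knave, Mira is a knight, Sia is a knight, Lena is a knight, and Dave is a knave.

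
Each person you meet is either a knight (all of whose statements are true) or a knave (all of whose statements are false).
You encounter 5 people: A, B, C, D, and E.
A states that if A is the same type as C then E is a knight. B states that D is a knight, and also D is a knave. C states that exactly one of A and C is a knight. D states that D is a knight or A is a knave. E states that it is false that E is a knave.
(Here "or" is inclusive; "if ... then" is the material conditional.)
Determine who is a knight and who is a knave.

Knights: D. Knaves: A, B, C, and E.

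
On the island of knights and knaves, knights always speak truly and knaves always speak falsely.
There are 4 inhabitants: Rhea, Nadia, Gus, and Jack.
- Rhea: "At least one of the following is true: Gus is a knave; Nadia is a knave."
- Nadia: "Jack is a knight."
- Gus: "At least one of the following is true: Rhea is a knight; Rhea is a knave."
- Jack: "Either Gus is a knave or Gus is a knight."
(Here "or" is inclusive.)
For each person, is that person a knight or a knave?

Rhea is a knave, Nadia is a knight, Gus is a knight, and Jack is a knight.

Suppose Rhea is a knight. Then Rhea's statement "at least one of the following is true: Gus is a knave; Nadia is a knave" would have to be true. Checking the 8 ways to assign the others, none is consistent with every speaker.
(For instance, with Nadia=knight, Gus=knight, Jack=knight, Rhea's claim "at least one of the following is true: Gus is a knave; Nadia is a knave" comes out false where it would need to be true.)
So Rhea must be a knave, making "at least one of the following is true: Gus is a knave; Nadia is a knave" false. Taking Rhea=knave, Nadia=knight, Gus=knight, Jack=knight, each remaining statement checks out:
  Nadia (knight): "Jack is a knight" — true. ✓
  Gus (knight): "at least one of the following is true: Rhea is a knight; Rhea is a knave" — true. ✓
  Jack (knight): "either Gus is a knave or Gus is a knight" — true. ✓
This is the unique consistent assignment.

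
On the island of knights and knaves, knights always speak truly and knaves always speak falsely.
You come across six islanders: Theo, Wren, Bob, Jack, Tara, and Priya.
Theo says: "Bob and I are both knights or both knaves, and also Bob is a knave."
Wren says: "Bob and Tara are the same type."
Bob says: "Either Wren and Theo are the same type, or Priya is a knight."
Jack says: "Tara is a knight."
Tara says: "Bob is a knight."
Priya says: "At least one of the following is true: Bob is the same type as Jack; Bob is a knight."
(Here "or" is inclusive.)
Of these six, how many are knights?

5

The unique consistent assignment is Theo=knave, Wren=knight, Bob=knight, Jack=knight, Tara=knight, Priya=knight.
That has 5 knights.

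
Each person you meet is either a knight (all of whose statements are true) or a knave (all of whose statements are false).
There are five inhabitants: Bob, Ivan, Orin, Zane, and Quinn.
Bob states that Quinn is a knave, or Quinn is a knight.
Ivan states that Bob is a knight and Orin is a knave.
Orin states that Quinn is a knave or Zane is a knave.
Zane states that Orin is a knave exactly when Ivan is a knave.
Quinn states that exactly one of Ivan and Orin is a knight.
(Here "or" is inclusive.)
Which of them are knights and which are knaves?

Bob is a knight, Ivan is a knave, Orin is a knight, Zane is a knave, and Quinn is a knight.

Suppose Bob is a knave. Then Bob's statement "Quinn is a knave, or Quinn is a knight" would have to be false. Checking the 16 ways to assign the others, none is consistent with every speaker.
(For instance, with Ivan=knave, Orin=knight, Zane=knave, Quinn=knight, Bob's claim "Quinn is a knave, or Quinn is a knight" comes out true where it would need to be false.)
So Bob must be a knight, making "Quinn is a knave, or Quinn is a knight" true. Taking Bob=knight, Ivan=knave, Orin=knight, Zane=knave, Quinn=knight, each remaining statement checks out:
  Ivan (knave): "Bob is a knight and Orin is a knave" — false. ✓
  Orin (knight): "Quinn is a knave or Zane is a knave" — true. ✓
  Zane (knave): "Orin is a knave exactly when Ivan is a knave" — false. ✓
  Quinn (knight): "exactly one of Ivan and Orin is a knight" — true. ✓
This is the unique consistent assignment.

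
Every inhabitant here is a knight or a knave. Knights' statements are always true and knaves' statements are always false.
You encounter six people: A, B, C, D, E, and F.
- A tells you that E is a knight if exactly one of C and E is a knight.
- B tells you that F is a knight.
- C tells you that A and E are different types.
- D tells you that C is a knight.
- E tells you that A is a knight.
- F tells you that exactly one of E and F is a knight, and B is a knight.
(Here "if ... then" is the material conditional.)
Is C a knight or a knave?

C is a knave.

Consistent assignments: {A=knight, B=knave, C=knave, D=knave, E=knight, F=knave}
In every consistent assignment, C is a knave.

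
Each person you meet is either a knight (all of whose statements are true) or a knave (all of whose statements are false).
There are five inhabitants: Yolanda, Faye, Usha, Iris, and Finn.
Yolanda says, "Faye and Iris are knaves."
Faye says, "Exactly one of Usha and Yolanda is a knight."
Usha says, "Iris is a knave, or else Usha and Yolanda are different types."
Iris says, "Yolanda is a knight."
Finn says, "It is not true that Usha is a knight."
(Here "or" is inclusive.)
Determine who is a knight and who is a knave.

Yolanda is a knave, Faye is a knight, Usha is a knight, Iris is a knave, and Finn is a knave.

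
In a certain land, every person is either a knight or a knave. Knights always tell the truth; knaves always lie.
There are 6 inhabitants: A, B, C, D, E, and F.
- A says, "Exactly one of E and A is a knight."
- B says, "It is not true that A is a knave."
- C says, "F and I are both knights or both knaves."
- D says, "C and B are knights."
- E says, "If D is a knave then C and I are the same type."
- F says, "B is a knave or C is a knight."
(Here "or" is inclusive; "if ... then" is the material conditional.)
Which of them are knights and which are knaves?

A is a knave, B is a knave, C is a knight, D is a knave, E is a knave, and F is a knight.

A is a knave, and the claim "exactly one of E and A is a knight" is indeed false.
B is a knave; "it is not true that A is a knave" is false, as required.
C (knight): "F and I are both knights or both knaves" — true. ✓
D is a knave, so "C and B are knights" must be false — and it is.
E (knave): "if D is a knave then C and I are the same type" — false. ✓
F is a knight, so "B is a knave or C is a knight" must be true — and it is.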